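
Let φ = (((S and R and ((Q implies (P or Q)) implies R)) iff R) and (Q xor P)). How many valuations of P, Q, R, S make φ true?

P | Q | R | S | (P or Q) | (Q implies (P or Q)) | (Q xor P) | φ
- | - | - | - | -------- | -------------------- | --------- | -
0 | 0 | 0 | 0 |    0     |          1           |     0     | 0
0 | 0 | 0 | 1 |    0     |          1           |     0     | 0
0 | 0 | 1 | 0 |    0     |          1           |     0     | 0
0 | 0 | 1 | 1 |    0     |          1           |     0     | 0
0 | 1 | 0 | 0 |    1     |          1           |     1     | 1
0 | 1 | 0 | 1 |    1     |          1           |     1     | 1
0 | 1 | 1 | 0 |    1     |          1           |     1     | 0
0 | 1 | 1 | 1 |    1     |          1           |     1     | 1
1 | 0 | 0 | 0 |    1     |          1           |     1     | 1
1 | 0 | 0 | 1 |    1     |          1           |     1     | 1
1 | 0 | 1 | 0 |    1     |          1           |     1     | 0
1 | 0 | 1 | 1 |    1     |          1           |     1     | 1
1 | 1 | 0 | 0 |    1     |          1           |     0     | 0
1 | 1 | 0 | 1 |    1     |          1           |     0     | 0
1 | 1 | 1 | 0 |    1     |          1           |     0     | 0
1 | 1 | 1 | 1 |    1     |          1           |     0     | 0
The formula is true on 6 of the 16 rows.

6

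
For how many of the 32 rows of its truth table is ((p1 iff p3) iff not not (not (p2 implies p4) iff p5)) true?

16

p1 | p2 | p3 | p4 | p5 | φ
-- | -- | -- | -- | -- | -
1  | 1  | 1  | 1  | 1  | 0
1  | 1  | 1  | 1  | 0  | 1
1  | 1  | 1  | 0  | 1  | 1
1  | 1  | 1  | 0  | 0  | 0
1  | 1  | 0  | 1  | 1  | 1
1  | 1  | 0  | 1  | 0  | 0
1  | 1  | 0  | 0  | 1  | 0
1  | 1  | 0  | 0  | 0  | 1
1  | 0  | 1  | 1  | 1  | 0
1  | 0  | 1  | 1  | 0  | 1
1  | 0  | 1  | 0  | 1  | 0
1  | 0  | 1  | 0  | 0  | 1
1  | 0  | 0  | 1  | 1  | 1
1  | 0  | 0  | 1  | 0  | 0
1  | 0  | 0  | 0  | 1  | 1
1  | 0  | 0  | 0  | 0  | 0
0  | 1  | 1  | 1  | 1  | 1
0  | 1  | 1  | 1  | 0  | 0
0  | 1  | 1  | 0  | 1  | 0
0  | 1  | 1  | 0  | 0  | 1
0  | 1  | 0  | 1  | 1  | 0
0  | 1  | 0  | 1  | 0  | 1
0  | 1  | 0  | 0  | 1  | 1
0  | 1  | 0  | 0  | 0  | 0
0  | 0  | 1  | 1  | 1  | 1
0  | 0  | 1  | 1  | 0  | 0
0  | 0  | 1  | 0  | 1  | 1
0  | 0  | 1  | 0  | 0  | 0
0  | 0  | 0  | 1  | 1  | 0
0  | 0  | 0  | 1  | 0  | 1
0  | 0  | 0  | 0  | 1  | 0
0  | 0  | 0  | 0  | 0  | 1
The formula is true on 16 of the 32 rows.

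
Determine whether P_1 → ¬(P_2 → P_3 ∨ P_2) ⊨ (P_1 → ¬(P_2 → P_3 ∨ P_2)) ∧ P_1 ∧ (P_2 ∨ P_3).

no

P_1 | P_2 | P_3 || φ | ψ
 1  |  1  |  1  || 0 | 0
 1  |  1  |  0  || 0 | 0
 1  |  0  |  1  || 0 | 0
 1  |  0  |  0  || 0 | 0
 0  |  1  |  1  || 1 | 0
 0  |  1  |  0  || 1 | 0
 0  |  0  |  1  || 1 | 0
 0  |  0  |  0  || 1 | 0
At P_1=0, P_2=1, P_3=1 we have φ true but ψ false, so φ does not entail ψ.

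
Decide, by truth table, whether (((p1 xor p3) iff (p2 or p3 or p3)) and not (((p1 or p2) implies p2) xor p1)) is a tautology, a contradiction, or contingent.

  p1  |   p2  |   p3  |   φ  
----- | ----- | ----- | -----
False | False | False | False
False | False |  True | False
False |  True | False | False
False |  True |  True | False
 True | False | False | False
 True | False |  True | False
 True |  True | False |  True
 True |  True |  True | False
1 of 8 rows are True, so the formula is contingent.

contingent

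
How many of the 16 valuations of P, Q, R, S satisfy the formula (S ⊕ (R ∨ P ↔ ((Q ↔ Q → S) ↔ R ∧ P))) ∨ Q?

12

P  Q  R  S  |  (R ∨ P)  (Q → S)  (Q ↔ (Q → S))  (R ∧ P)  ((Q ↔ (Q → S)) ↔ (R ∧ P))  φ
0  0  0  0  |     0        1           0           0                 1              0
0  0  0  1  |     0        1           0           0                 1              1
0  0  1  0  |     1        1           0           0                 1              1
0  0  1  1  |     1        1           0           0                 1              0
0  1  0  0  |     0        0           0           0                 1              1
0  1  0  1  |     0        1           1           0                 0              1
0  1  1  0  |     1        0           0           0                 1              1
0  1  1  1  |     1        1           1           0                 0              1
1  0  0  0  |     1        1           0           0                 1              1
1  0  0  1  |     1        1           0           0                 1              0
1  0  1  0  |     1        1           0           1                 0              0
1  0  1  1  |     1        1           0           1                 0              1
1  1  0  0  |     1        0           0           0                 1              1
1  1  0  1  |     1        1           1           0                 0              1
1  1  1  0  |     1        0           0           1                 0              1
1  1  1  1  |     1        1           1           1                 1              1
The formula is true on 12 of the 16 rows.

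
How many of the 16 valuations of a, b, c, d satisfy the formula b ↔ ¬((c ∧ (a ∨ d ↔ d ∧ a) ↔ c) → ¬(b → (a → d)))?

7

a | b | c | d || φ
T | T | T | T || T
T | T | T | F || F
T | T | F | T || T
T | T | F | F || F
T | F | T | T || F
T | F | T | F || T
T | F | F | T || F
T | F | F | F || F
F | T | T | T || F
F | T | T | F || T
F | T | F | T || T
F | T | F | F || T
F | F | T | T || T
F | F | T | F || F
F | F | F | T || F
F | F | F | F || F
The formula is true on 7 of the 16 rows.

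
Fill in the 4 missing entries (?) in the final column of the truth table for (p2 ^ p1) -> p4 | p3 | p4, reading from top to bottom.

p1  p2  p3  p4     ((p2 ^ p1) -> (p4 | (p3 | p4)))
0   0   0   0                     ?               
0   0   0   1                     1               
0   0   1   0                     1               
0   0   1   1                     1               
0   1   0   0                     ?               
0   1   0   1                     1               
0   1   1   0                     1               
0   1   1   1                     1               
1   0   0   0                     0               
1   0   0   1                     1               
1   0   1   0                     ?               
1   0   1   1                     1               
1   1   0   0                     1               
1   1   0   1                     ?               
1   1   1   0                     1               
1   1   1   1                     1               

1, 0, 1, 1

Row p1=0, p2=0, p3=0, p4=0: (p2 ^ p1) = 0, (p4 | p3 | p4) = 0, so ((p2 ^ p1) -> (p4 | (p3 | p4))) = 1.
Row p1=0, p2=1, p3=0, p4=0: (p2 ^ p1) = 1, (p4 | p3 | p4) = 0, so ((p2 ^ p1) -> (p4 | (p3 | p4))) = 0.
Row p1=1, p2=0, p3=1, p4=0: (p2 ^ p1) = 1, (p4 | p3 | p4) = 1, so ((p2 ^ p1) -> (p4 | (p3 | p4))) = 1.
Row p1=1, p2=1, p3=0, p4=1: (p2 ^ p1) = 0, (p4 | p3 | p4) = 1, so ((p2 ^ p1) -> (p4 | (p3 | p4))) = 1.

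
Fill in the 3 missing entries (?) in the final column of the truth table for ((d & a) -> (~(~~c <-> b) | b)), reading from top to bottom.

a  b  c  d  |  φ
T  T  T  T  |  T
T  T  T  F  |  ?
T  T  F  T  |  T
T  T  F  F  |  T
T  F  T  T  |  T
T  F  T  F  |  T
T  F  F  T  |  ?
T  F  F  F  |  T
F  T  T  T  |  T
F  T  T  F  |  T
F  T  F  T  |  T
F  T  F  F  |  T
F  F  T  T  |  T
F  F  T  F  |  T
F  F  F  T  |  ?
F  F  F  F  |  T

Row a=T, b=T, c=T, d=F: (d & a) = F, (~(~~c <-> b) | b) = T, so the formula = T.
Row a=T, b=F, c=F, d=T: (d & a) = T, (~(~~c <-> b) | b) = F, so the formula = F.
Row a=F, b=F, c=F, d=T: (d & a) = F, (~(~~c <-> b) | b) = F, so the formula = T.

T, F, T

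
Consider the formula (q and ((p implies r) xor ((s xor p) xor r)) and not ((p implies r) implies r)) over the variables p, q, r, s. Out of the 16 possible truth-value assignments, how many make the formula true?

1

p  q  r  s  |  φ
T  T  T  T  |  F
T  T  T  F  |  F
T  T  F  T  |  F
T  T  F  F  |  F
T  F  T  T  |  F
T  F  T  F  |  F
T  F  F  T  |  F
T  F  F  F  |  F
F  T  T  T  |  F
F  T  T  F  |  F
F  T  F  T  |  F
F  T  F  F  |  T
F  F  T  T  |  F
F  F  T  F  |  F
F  F  F  T  |  F
F  F  F  F  |  F
The formula is true on 1 of the 16 rows.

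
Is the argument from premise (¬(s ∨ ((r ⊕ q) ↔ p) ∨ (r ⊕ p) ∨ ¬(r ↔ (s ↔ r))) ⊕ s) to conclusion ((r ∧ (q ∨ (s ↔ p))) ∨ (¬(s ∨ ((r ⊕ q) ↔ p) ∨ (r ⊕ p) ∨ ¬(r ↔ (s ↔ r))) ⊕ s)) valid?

yes

p  q  r  s  |  φ  ψ
F  F  F  F  |  F  F
F  F  F  T  |  T  T
F  F  T  F  |  F  T
F  F  T  T  |  T  T
F  T  F  F  |  F  F
F  T  F  T  |  T  T
F  T  T  F  |  F  T
F  T  T  T  |  T  T
T  F  F  F  |  F  F
T  F  F  T  |  T  T
T  F  T  F  |  F  F
T  F  T  T  |  T  T
T  T  F  F  |  F  F
T  T  F  T  |  T  T
T  T  T  F  |  F  T
T  T  T  T  |  T  T
In every row where φ is true, ψ is also true, so φ ⊨ ψ.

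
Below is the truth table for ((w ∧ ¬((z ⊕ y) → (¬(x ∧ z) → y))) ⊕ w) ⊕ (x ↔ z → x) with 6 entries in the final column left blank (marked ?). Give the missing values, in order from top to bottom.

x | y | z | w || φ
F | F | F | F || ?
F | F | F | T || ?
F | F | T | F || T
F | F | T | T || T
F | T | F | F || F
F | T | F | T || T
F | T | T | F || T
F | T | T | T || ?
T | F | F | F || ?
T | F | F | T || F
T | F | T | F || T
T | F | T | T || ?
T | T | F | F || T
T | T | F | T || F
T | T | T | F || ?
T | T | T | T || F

Row x=F, y=F, z=F, w=F: ((w ∧ ¬((z ⊕ y) → (¬(x ∧ z) → y))) ⊕ w) = F, (x ↔ z → x) = F, so the formula = F.
Row x=F, y=F, z=F, w=T: ((w ∧ ¬((z ⊕ y) → (¬(x ∧ z) → y))) ⊕ w) = T, (x ↔ z → x) = F, so the formula = T.
Row x=F, y=T, z=T, w=T: ((w ∧ ¬((z ⊕ y) → (¬(x ∧ z) → y))) ⊕ w) = T, (x ↔ z → x) = T, so the formula = F.
Row x=T, y=F, z=F, w=F: ((w ∧ ¬((z ⊕ y) → (¬(x ∧ z) → y))) ⊕ w) = F, (x ↔ z → x) = T, so the formula = T.
Row x=T, y=F, z=T, w=T: ((w ∧ ¬((z ⊕ y) → (¬(x ∧ z) → y))) ⊕ w) = T, (x ↔ z → x) = T, so the formula = F.
Row x=T, y=T, z=T, w=F: ((w ∧ ¬((z ⊕ y) → (¬(x ∧ z) → y))) ⊕ w) = F, (x ↔ z → x) = T, so the formula = T.

F, T, F, T, F, T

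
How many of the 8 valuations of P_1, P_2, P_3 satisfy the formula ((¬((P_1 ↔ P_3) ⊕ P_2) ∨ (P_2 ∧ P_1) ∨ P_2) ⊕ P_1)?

P_1 | P_2 | P_3 || (P_1 ↔ P_3) | ((P_1 ↔ P_3) ⊕ P_2) | ¬((P_1 ↔ P_3) ⊕ P_2) | (P_2 ∧ P_1) | φ
 0  |  0  |  0  ||      1      |          1          |          0           |      0      | 0
 0  |  0  |  1  ||      0      |          0          |          1           |      0      | 1
 0  |  1  |  0  ||      1      |          0          |          1           |      0      | 1
 0  |  1  |  1  ||      0      |          1          |          0           |      0      | 1
 1  |  0  |  0  ||      0      |          0          |          1           |      0      | 0
 1  |  0  |  1  ||      1      |          1          |          0           |      0      | 1
 1  |  1  |  0  ||      0      |          1          |          0           |      1      | 0
 1  |  1  |  1  ||      1      |          0          |          1           |      1      | 0
The formula is true on 4 of the 8 rows.

4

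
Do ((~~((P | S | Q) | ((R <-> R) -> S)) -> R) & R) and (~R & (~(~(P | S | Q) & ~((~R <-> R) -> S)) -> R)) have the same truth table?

not equivalent

P  Q  R  S  |  φ  ψ
1  1  1  1  |  1  0
1  1  1  0  |  1  0
1  1  0  1  |  0  0
1  1  0  0  |  0  0
1  0  1  1  |  1  0
1  0  1  0  |  1  0
1  0  0  1  |  0  0
1  0  0  0  |  0  0
0  1  1  1  |  1  0
0  1  1  0  |  1  0
0  1  0  1  |  0  0
0  1  0  0  |  0  0
0  0  1  1  |  1  0
0  0  1  0  |  1  0
0  0  0  1  |  0  0
0  0  0  0  |  0  0
The columns differ at P=1, Q=1, R=1, S=1 (φ=1, ψ=0), so they are not equivalent.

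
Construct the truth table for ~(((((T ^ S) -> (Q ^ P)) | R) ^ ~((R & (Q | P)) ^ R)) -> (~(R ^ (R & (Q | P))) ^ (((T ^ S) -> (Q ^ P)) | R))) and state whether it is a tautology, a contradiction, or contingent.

P | Q | R | S | T || φ
T | T | T | T | T || F
T | T | T | T | F || F
T | T | T | F | T || F
T | T | T | F | F || F
T | T | F | T | T || F
T | T | F | T | F || F
T | T | F | F | T || F
T | T | F | F | F || F
T | F | T | T | T || F
T | F | T | T | F || F
T | F | T | F | T || F
T | F | T | F | F || F
T | F | F | T | T || F
T | F | F | T | F || F
T | F | F | F | T || F
T | F | F | F | F || F
F | T | T | T | T || F
F | T | T | T | F || F
F | T | T | F | T || F
F | T | T | F | F || F
F | T | F | T | T || F
F | T | F | T | F || F
F | T | F | F | T || F
F | T | F | F | F || F
F | F | T | T | T || F
F | F | T | T | F || F
F | F | T | F | T || F
F | F | T | F | F || F
F | F | F | T | T || F
F | F | F | T | F || F
F | F | F | F | T || F
F | F | F | F | F || F
Every row is F, so the formula is a contradiction.

contradiction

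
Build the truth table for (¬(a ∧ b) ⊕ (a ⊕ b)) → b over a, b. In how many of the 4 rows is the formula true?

3

a | b || ((¬(a ∧ b) ⊕ (a ⊕ b)) → b)
F | F ||             F             
F | T ||             T             
T | F ||             T             
T | T ||             T             
The formula is true on 3 of the 4 rows.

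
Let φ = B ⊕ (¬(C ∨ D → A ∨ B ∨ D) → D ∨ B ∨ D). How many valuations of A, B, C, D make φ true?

7

A  B  C  D  |  φ
T  T  T  T  |  F
T  T  T  F  |  F
T  T  F  T  |  F
T  T  F  F  |  F
T  F  T  T  |  T
T  F  T  F  |  T
T  F  F  T  |  T
T  F  F  F  |  T
F  T  T  T  |  F
F  T  T  F  |  F
F  T  F  T  |  F
F  T  F  F  |  F
F  F  T  T  |  T
F  F  T  F  |  F
F  F  F  T  |  T
F  F  F  F  |  T
The formula is true on 7 of the 16 rows.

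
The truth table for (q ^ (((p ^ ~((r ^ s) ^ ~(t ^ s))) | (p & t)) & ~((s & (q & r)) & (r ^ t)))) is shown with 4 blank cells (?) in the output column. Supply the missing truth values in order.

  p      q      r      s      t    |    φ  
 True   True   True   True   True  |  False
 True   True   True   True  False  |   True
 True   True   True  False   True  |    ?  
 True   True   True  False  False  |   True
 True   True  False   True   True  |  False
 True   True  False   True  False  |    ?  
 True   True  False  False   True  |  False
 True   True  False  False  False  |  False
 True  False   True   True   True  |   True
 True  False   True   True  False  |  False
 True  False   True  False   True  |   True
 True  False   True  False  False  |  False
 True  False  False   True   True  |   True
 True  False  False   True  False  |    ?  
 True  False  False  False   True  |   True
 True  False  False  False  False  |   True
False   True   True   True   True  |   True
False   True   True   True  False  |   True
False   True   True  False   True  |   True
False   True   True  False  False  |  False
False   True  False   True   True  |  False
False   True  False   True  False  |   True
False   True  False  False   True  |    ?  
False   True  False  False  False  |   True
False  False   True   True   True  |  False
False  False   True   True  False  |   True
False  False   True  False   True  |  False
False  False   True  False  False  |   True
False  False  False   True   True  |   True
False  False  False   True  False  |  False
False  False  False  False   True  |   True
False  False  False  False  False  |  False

Row p=True, q=True, r=True, s=False, t=True: (((p ^ ~((r ^ s) ^ ~(t ^ s))) | (p & t)) & ~((s & (q & r)) & (r ^ t))) = True, so the formula = False.
Row p=True, q=True, r=False, s=True, t=False: (((p ^ ~((r ^ s) ^ ~(t ^ s))) | (p & t)) & ~((s & (q & r)) & (r ^ t))) = True, so the formula = False.
Row p=True, q=False, r=False, s=True, t=False: (((p ^ ~((r ^ s) ^ ~(t ^ s))) | (p & t)) & ~((s & (q & r)) & (r ^ t))) = True, so the formula = True.
Row p=False, q=True, r=False, s=False, t=True: (((p ^ ~((r ^ s) ^ ~(t ^ s))) | (p & t)) & ~((s & (q & r)) & (r ^ t))) = True, so the formula = False.

False, False, True, False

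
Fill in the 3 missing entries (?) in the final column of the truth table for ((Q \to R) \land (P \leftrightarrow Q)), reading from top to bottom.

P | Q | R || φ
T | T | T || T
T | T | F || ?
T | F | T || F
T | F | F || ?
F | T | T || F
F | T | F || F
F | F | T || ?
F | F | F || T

Row P=T, Q=T, R=F: (Q \to R) = F, (P \leftrightarrow Q) = T, so the formula = F.
Row P=T, Q=F, R=F: (Q \to R) = T, (P \leftrightarrow Q) = F, so the formula = F.
Row P=F, Q=F, R=T: (Q \to R) = T, (P \leftrightarrow Q) = T, so the formula = T.

F, F, T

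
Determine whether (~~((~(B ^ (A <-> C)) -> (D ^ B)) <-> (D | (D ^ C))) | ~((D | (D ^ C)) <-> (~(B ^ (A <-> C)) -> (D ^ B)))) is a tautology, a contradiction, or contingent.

tautology

A | B | C | D | φ
- | - | - | - | -
T | T | T | T | T
T | T | T | F | T
T | T | F | T | T
T | T | F | F | T
T | F | T | T | T
T | F | T | F | T
T | F | F | T | T
T | F | F | F | T
F | T | T | T | T
F | T | T | F | T
F | T | F | T | T
F | T | F | F | T
F | F | T | T | T
F | F | T | F | T
F | F | F | T | T
F | F | F | F | T
Every row is T, so the formula is a tautology.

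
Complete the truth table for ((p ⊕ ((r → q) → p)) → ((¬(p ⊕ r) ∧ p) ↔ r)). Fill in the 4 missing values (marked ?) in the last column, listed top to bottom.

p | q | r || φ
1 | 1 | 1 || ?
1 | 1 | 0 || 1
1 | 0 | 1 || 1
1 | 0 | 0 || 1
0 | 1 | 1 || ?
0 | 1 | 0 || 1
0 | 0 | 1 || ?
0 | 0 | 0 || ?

1, 1, 0, 1

Row p=1, q=1, r=1: (p ⊕ ((r → q) → p)) = 0, ((¬(p ⊕ r) ∧ p) ↔ r) = 1, so the formula = 1.
Row p=0, q=1, r=1: (p ⊕ ((r → q) → p)) = 0, ((¬(p ⊕ r) ∧ p) ↔ r) = 0, so the formula = 1.
Row p=0, q=0, r=1: (p ⊕ ((r → q) → p)) = 1, ((¬(p ⊕ r) ∧ p) ↔ r) = 0, so the formula = 0.
Row p=0, q=0, r=0: (p ⊕ ((r → q) → p)) = 0, ((¬(p ⊕ r) ∧ p) ↔ r) = 1, so the formula = 1.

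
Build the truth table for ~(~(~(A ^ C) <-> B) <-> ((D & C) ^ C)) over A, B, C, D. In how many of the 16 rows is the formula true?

A  B  C  D  |  (A ^ C)  ~(A ^ C)  (~(A ^ C) <-> B)  ~(~(A ^ C) <-> B)  (D & C)  ((D & C) ^ C)  φ
T  T  T  T  |     F        T             T                  F             T           F        F
T  T  T  F  |     F        T             T                  F             F           T        T
T  T  F  T  |     T        F             F                  T             F           F        T
T  T  F  F  |     T        F             F                  T             F           F        T
T  F  T  T  |     F        T             F                  T             T           F        T
T  F  T  F  |     F        T             F                  T             F           T        F
T  F  F  T  |     T        F             T                  F             F           F        F
T  F  F  F  |     T        F             T                  F             F           F        F
F  T  T  T  |     T        F             F                  T             T           F        T
F  T  T  F  |     T        F             F                  T             F           T        F
F  T  F  T  |     F        T             T                  F             F           F        F
F  T  F  F  |     F        T             T                  F             F           F        F
F  F  T  T  |     T        F             T                  F             T           F        F
F  F  T  F  |     T        F             T                  F             F           T        T
F  F  F  T  |     F        T             F                  T             F           F        T
F  F  F  F  |     F        T             F                  T             F           F        T
The formula is true on 8 of the 16 rows.

8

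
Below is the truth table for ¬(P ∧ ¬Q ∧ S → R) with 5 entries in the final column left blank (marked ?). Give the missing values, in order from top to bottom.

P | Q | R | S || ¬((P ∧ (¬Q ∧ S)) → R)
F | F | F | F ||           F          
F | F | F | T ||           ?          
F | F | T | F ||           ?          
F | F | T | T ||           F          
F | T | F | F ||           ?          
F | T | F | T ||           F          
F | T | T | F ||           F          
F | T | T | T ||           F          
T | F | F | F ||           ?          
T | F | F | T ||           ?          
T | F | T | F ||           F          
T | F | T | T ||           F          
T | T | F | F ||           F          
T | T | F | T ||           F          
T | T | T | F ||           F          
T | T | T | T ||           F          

Row P=F, Q=F, R=F, S=T: (P ∧ ¬Q ∧ S) = F, (P ∧ ¬Q ∧ S → R) = T, so ¬((P ∧ (¬Q ∧ S)) → R) = F.
Row P=F, Q=F, R=T, S=F: (P ∧ ¬Q ∧ S) = F, (P ∧ ¬Q ∧ S → R) = T, so ¬((P ∧ (¬Q ∧ S)) → R) = F.
Row P=F, Q=T, R=F, S=F: (P ∧ ¬Q ∧ S) = F, (P ∧ ¬Q ∧ S → R) = T, so ¬((P ∧ (¬Q ∧ S)) → R) = F.
Row P=T, Q=F, R=F, S=F: (P ∧ ¬Q ∧ S) = F, (P ∧ ¬Q ∧ S → R) = T, so ¬((P ∧ (¬Q ∧ S)) → R) = F.
Row P=T, Q=F, R=F, S=T: (P ∧ ¬Q ∧ S) = T, (P ∧ ¬Q ∧ S → R) = F, so ¬((P ∧ (¬Q ∧ S)) → R) = T.

F, F, F, F, T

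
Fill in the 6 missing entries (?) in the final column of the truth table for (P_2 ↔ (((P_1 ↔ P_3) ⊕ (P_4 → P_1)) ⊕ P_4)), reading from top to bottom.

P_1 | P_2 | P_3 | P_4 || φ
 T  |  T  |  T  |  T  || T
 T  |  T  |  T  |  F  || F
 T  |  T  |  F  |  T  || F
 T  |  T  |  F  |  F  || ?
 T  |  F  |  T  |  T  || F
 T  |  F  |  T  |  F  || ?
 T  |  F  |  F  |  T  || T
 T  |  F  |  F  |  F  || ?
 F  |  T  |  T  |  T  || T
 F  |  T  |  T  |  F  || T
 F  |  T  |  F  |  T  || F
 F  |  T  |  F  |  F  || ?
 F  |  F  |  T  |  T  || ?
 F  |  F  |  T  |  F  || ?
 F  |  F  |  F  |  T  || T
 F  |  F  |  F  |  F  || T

Row P_1=T, P_2=T, P_3=F, P_4=F: (((P_1 ↔ P_3) ⊕ (P_4 → P_1)) ⊕ P_4) = T, so the formula = T.
Row P_1=T, P_2=F, P_3=T, P_4=F: (((P_1 ↔ P_3) ⊕ (P_4 → P_1)) ⊕ P_4) = F, so the formula = T.
Row P_1=T, P_2=F, P_3=F, P_4=F: (((P_1 ↔ P_3) ⊕ (P_4 → P_1)) ⊕ P_4) = T, so the formula = F.
Row P_1=F, P_2=T, P_3=F, P_4=F: (((P_1 ↔ P_3) ⊕ (P_4 → P_1)) ⊕ P_4) = F, so the formula = F.
Row P_1=F, P_2=F, P_3=T, P_4=T: (((P_1 ↔ P_3) ⊕ (P_4 → P_1)) ⊕ P_4) = T, so the formula = F.
Row P_1=F, P_2=F, P_3=T, P_4=F: (((P_1 ↔ P_3) ⊕ (P_4 → P_1)) ⊕ P_4) = T, so the formula = F.

T, T, F, F, F, F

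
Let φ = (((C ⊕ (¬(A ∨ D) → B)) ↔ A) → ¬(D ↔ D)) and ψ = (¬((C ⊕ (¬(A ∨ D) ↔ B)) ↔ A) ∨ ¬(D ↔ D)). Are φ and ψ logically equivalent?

not equivalent

A | B | C | D | φ | ψ
- | - | - | - | - | -
T | T | T | T | T | F
T | T | T | F | T | F
T | T | F | T | F | T
T | T | F | F | F | T
T | F | T | T | T | T
T | F | T | F | T | T
T | F | F | T | F | F
T | F | F | F | F | F
F | T | T | T | F | T
F | T | T | F | F | F
F | T | F | T | T | F
F | T | F | F | T | T
F | F | T | T | F | F
F | F | T | F | T | T
F | F | F | T | T | T
F | F | F | F | F | F
The columns differ at A=T, B=T, C=T, D=T (φ=T, ψ=F), so they are not equivalent.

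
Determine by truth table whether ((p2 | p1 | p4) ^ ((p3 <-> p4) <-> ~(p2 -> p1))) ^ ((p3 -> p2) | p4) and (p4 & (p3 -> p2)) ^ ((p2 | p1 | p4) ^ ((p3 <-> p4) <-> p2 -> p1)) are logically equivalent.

p1  p2  p3  p4  |  φ  ψ
T   T   T   T   |  F  T
T   T   T   F   |  T  T
T   T   F   T   |  T  F
T   T   F   F   |  F  F
T   F   T   T   |  F  F
T   F   T   F   |  F  T
T   F   F   T   |  T  F
T   F   F   F   |  F  F
F   T   T   T   |  T  F
F   T   T   F   |  F  F
F   T   F   T   |  F  T
F   T   F   F   |  T  T
F   F   T   T   |  F  F
F   F   T   F   |  T  F
F   F   F   T   |  T  F
F   F   F   F   |  T  T
The columns differ at p1=T, p2=T, p3=T, p4=T (φ=F, ψ=T), so they are not equivalent.

not equivalent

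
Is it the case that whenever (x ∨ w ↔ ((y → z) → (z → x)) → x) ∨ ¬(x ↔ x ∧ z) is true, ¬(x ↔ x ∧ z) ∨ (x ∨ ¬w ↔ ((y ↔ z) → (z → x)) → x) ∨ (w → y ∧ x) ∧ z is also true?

no

x  y  z  w  |  φ  ψ
T  T  T  T  |  T  T
T  T  T  F  |  T  T
T  T  F  T  |  T  T
T  T  F  F  |  T  T
T  F  T  T  |  T  T
T  F  T  F  |  T  T
T  F  F  T  |  T  T
T  F  F  F  |  T  T
F  T  T  T  |  T  F
F  T  T  F  |  F  T
F  T  F  T  |  F  T
F  T  F  F  |  T  F
F  F  T  T  |  T  T
F  F  T  F  |  F  T
F  F  F  T  |  F  T
F  F  F  F  |  T  F
At x=F, y=T, z=T, w=T we have φ true but ψ false, so φ does not entail ψ.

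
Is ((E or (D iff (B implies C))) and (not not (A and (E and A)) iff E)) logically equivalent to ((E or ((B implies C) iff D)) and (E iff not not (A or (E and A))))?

not equivalent

A | B | C | D | E || φ | ψ
T | T | T | T | T || T | T
T | T | T | T | F || T | F
T | T | T | F | T || T | T
T | T | T | F | F || F | F
T | T | F | T | T || T | T
T | T | F | T | F || F | F
T | T | F | F | T || T | T
T | T | F | F | F || T | F
T | F | T | T | T || T | T
T | F | T | T | F || T | F
T | F | T | F | T || T | T
T | F | T | F | F || F | F
T | F | F | T | T || T | T
T | F | F | T | F || T | F
T | F | F | F | T || T | T
T | F | F | F | F || F | F
F | T | T | T | T || F | F
F | T | T | T | F || T | T
F | T | T | F | T || F | F
F | T | T | F | F || F | F
F | T | F | T | T || F | F
F | T | F | T | F || F | F
F | T | F | F | T || F | F
F | T | F | F | F || T | T
F | F | T | T | T || F | F
F | F | T | T | F || T | T
F | F | T | F | T || F | F
F | F | T | F | F || F | F
F | F | F | T | T || F | F
F | F | F | T | F || T | T
F | F | F | F | T || F | F
F | F | F | F | F || F | F
The columns differ at A=T, B=T, C=T, D=T, E=F (φ=T, ψ=F), so they are not equivalent.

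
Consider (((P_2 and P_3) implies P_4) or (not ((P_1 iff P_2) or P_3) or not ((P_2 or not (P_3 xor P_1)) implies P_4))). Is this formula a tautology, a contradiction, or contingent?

tautology

P_1 | P_2 | P_3 | P_4 | φ
--- | --- | --- | --- | -
 0  |  0  |  0  |  0  | 1
 0  |  0  |  0  |  1  | 1
 0  |  0  |  1  |  0  | 1
 0  |  0  |  1  |  1  | 1
 0  |  1  |  0  |  0  | 1
 0  |  1  |  0  |  1  | 1
 0  |  1  |  1  |  0  | 1
 0  |  1  |  1  |  1  | 1
 1  |  0  |  0  |  0  | 1
 1  |  0  |  0  |  1  | 1
 1  |  0  |  1  |  0  | 1
 1  |  0  |  1  |  1  | 1
 1  |  1  |  0  |  0  | 1
 1  |  1  |  0  |  1  | 1
 1  |  1  |  1  |  0  | 1
 1  |  1  |  1  |  1  | 1
Every row is 1, so the formula is a tautology.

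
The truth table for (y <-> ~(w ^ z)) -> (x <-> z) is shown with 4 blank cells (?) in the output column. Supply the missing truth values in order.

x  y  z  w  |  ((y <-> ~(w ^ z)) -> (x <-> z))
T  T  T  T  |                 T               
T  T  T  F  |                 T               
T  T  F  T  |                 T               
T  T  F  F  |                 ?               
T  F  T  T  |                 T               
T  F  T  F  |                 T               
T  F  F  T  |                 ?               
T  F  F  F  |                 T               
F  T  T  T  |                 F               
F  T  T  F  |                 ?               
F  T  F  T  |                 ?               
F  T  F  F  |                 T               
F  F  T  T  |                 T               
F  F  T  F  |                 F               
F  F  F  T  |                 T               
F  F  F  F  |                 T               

F, F, T, T

Row x=T, y=T, z=F, w=F: (y <-> ~(w ^ z)) = T, (x <-> z) = F, so ((y <-> ~(w ^ z)) -> (x <-> z)) = F.
Row x=T, y=F, z=F, w=T: (y <-> ~(w ^ z)) = T, (x <-> z) = F, so ((y <-> ~(w ^ z)) -> (x <-> z)) = F.
Row x=F, y=T, z=T, w=F: (y <-> ~(w ^ z)) = F, (x <-> z) = F, so ((y <-> ~(w ^ z)) -> (x <-> z)) = T.
Row x=F, y=T, z=F, w=T: (y <-> ~(w ^ z)) = F, (x <-> z) = T, so ((y <-> ~(w ^ z)) -> (x <-> z)) = T.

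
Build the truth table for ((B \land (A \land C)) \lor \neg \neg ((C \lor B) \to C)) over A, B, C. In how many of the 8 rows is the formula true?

6

A | B | C || (A \land C) | (B \land (A \land C)) | (C \lor B) | ((C \lor B) \to C) | \neg ((C \lor B) \to C) | \neg \neg ((C \lor B) \to C) | φ
0 | 0 | 0 ||      0      |           0           |     0      |         1          |            0            |              1               | 1
0 | 0 | 1 ||      0      |           0           |     1      |         1          |            0            |              1               | 1
0 | 1 | 0 ||      0      |           0           |     1      |         0          |            1            |              0               | 0
0 | 1 | 1 ||      0      |           0           |     1      |         1          |            0            |              1               | 1
1 | 0 | 0 ||      0      |           0           |     0      |         1          |            0            |              1               | 1
1 | 0 | 1 ||      1      |           0           |     1      |         1          |            0            |              1               | 1
1 | 1 | 0 ||      0      |           0           |     1      |         0          |            1            |              0               | 0
1 | 1 | 1 ||      1      |           1           |     1      |         1          |            0            |              1               | 1
The formula is true on 6 of the 8 rows.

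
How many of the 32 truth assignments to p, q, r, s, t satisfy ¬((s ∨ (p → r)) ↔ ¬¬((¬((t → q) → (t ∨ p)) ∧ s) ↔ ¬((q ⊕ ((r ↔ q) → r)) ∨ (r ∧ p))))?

p  q  r  s  t  |  φ
T  T  T  T  T  |  F
T  T  T  T  F  |  F
T  T  T  F  T  |  F
T  T  T  F  F  |  F
T  T  F  T  T  |  T
T  T  F  T  F  |  T
T  T  F  F  T  |  F
T  T  F  F  F  |  F
T  F  T  T  T  |  F
T  F  T  T  F  |  F
T  F  T  F  T  |  F
T  F  T  F  F  |  F
T  F  F  T  T  |  T
T  F  F  T  F  |  T
T  F  F  F  T  |  F
T  F  F  F  F  |  F
F  T  T  T  T  |  T
F  T  T  T  F  |  F
F  T  T  F  T  |  T
F  T  T  F  F  |  T
F  T  F  T  T  |  T
F  T  F  T  F  |  F
F  T  F  F  T  |  T
F  T  F  F  F  |  T
F  F  T  T  T  |  F
F  F  T  T  F  |  T
F  F  T  F  T  |  F
F  F  T  F  F  |  F
F  F  F  T  T  |  T
F  F  F  T  F  |  F
F  F  F  F  T  |  T
F  F  F  F  F  |  T
The formula is true on 14 of the 32 rows.

14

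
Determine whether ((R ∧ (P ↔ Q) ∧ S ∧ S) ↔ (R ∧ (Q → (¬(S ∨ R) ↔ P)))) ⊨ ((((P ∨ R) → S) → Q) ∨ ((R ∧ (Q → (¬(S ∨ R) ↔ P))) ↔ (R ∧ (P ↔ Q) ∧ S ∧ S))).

yes

P | Q | R | S | φ | ψ
- | - | - | - | - | -
F | F | F | F | T | T
F | F | F | T | T | T
F | F | T | F | F | T
F | F | T | T | T | T
F | T | F | F | T | T
F | T | F | T | T | T
F | T | T | F | F | T
F | T | T | T | F | T
T | F | F | F | T | T
T | F | F | T | T | T
T | F | T | F | F | T
T | F | T | T | F | F
T | T | F | F | T | T
T | T | F | T | T | T
T | T | T | F | T | T
T | T | T | T | F | T
In every row where φ is true, ψ is also true, so φ ⊨ ψ.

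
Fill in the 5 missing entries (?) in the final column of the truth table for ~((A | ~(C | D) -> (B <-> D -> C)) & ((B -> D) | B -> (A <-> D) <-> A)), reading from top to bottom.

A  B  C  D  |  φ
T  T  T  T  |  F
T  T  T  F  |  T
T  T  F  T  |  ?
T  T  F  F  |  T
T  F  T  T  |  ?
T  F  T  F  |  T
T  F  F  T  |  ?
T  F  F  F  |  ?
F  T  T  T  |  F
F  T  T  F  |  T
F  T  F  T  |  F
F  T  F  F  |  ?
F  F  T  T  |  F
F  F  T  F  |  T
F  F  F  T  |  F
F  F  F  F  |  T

T, T, F, T, T

Row A=T, B=T, C=F, D=T: (A | ~(C | D) -> (B <-> D -> C)) = F, ((B -> D) | B -> (A <-> D) <-> A) = T, ((A | ~(C | D) -> (B <-> D -> C)) & ((B -> D) | B -> (A <-> D) <-> A)) = F, so the formula = T.
Row A=T, B=F, C=T, D=T: (A | ~(C | D) -> (B <-> D -> C)) = F, ((B -> D) | B -> (A <-> D) <-> A) = T, ((A | ~(C | D) -> (B <-> D -> C)) & ((B -> D) | B -> (A <-> D) <-> A)) = F, so the formula = T.
Row A=T, B=F, C=F, D=T: (A | ~(C | D) -> (B <-> D -> C)) = T, ((B -> D) | B -> (A <-> D) <-> A) = T, ((A | ~(C | D) -> (B <-> D -> C)) & ((B -> D) | B -> (A <-> D) <-> A)) = T, so the formula = F.
Row A=T, B=F, C=F, D=F: (A | ~(C | D) -> (B <-> D -> C)) = F, ((B -> D) | B -> (A <-> D) <-> A) = F, ((A | ~(C | D) -> (B <-> D -> C)) & ((B -> D) | B -> (A <-> D) <-> A)) = F, so the formula = T.
Row A=F, B=T, C=F, D=F: (A | ~(C | D) -> (B <-> D -> C)) = T, ((B -> D) | B -> (A <-> D) <-> A) = F, ((A | ~(C | D) -> (B <-> D -> C)) & ((B -> D) | B -> (A <-> D) <-> A)) = F, so the formula = T.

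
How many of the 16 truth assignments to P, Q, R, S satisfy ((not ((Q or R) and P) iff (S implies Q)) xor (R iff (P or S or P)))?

8

P  Q  R  S  |  (Q or R)  ((Q or R) and P)  not ((Q or R) and P)  (S implies Q)  (P or S or P)  (R iff (P or S or P))  φ
T  T  T  T  |     T             T                   F                  T              T                  T            T
T  T  T  F  |     T             T                   F                  T              T                  T            T
T  T  F  T  |     T             T                   F                  T              T                  F            F
T  T  F  F  |     T             T                   F                  T              T                  F            F
T  F  T  T  |     T             T                   F                  F              T                  T            F
T  F  T  F  |     T             T                   F                  T              T                  T            T
T  F  F  T  |     F             F                   T                  F              T                  F            F
T  F  F  F  |     F             F                   T                  T              T                  F            T
F  T  T  T  |     T             F                   T                  T              T                  T            F
F  T  T  F  |     T             F                   T                  T              F                  F            T
F  T  F  T  |     T             F                   T                  T              T                  F            T
F  T  F  F  |     T             F                   T                  T              F                  T            F
F  F  T  T  |     T             F                   T                  F              T                  T            T
F  F  T  F  |     T             F                   T                  T              F                  F            T
F  F  F  T  |     F             F                   T                  F              T                  F            F
F  F  F  F  |     F             F                   T                  T              F                  T            F
The formula is true on 8 of the 16 rows.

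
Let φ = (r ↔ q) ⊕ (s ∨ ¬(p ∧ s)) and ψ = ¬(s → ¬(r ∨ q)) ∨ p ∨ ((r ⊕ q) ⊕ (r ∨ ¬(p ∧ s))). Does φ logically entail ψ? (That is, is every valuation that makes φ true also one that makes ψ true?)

  p   |   q   |   r   |   s   ||   φ   |   ψ  
 True |  True |  True |  True || False |  True
 True |  True |  True | False || False |  True
 True |  True | False |  True ||  True |  True
 True |  True | False | False ||  True |  True
 True | False |  True |  True ||  True |  True
 True | False |  True | False ||  True |  True
 True | False | False |  True || False |  True
 True | False | False | False || False |  True
False |  True |  True |  True || False |  True
False |  True |  True | False || False |  True
False |  True | False |  True ||  True |  True
False |  True | False | False ||  True | False
False | False |  True |  True ||  True |  True
False | False |  True | False ||  True | False
False | False | False |  True || False |  True
False | False | False | False || False |  True
At p=False, q=True, r=False, s=False we have φ true but ψ false, so φ does not entail ψ.

no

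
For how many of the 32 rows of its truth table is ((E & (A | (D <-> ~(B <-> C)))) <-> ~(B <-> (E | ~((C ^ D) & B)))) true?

12

A | B | C | D | E | φ
- | - | - | - | - | -
T | T | T | T | T | F
T | T | T | T | F | T
T | T | T | F | T | F
T | T | T | F | F | F
T | T | F | T | T | F
T | T | F | T | F | F
T | T | F | F | T | F
T | T | F | F | F | T
T | F | T | T | T | T
T | F | T | T | F | F
T | F | T | F | T | T
T | F | T | F | F | F
T | F | F | T | T | T
T | F | F | T | F | F
T | F | F | F | T | T
T | F | F | F | F | F
F | T | T | T | T | T
F | T | T | T | F | T
F | T | T | F | T | F
F | T | T | F | F | F
F | T | F | T | T | F
F | T | F | T | F | F
F | T | F | F | T | T
F | T | F | F | F | T
F | F | T | T | T | T
F | F | T | T | F | F
F | F | T | F | T | F
F | F | T | F | F | F
F | F | F | T | T | F
F | F | F | T | F | F
F | F | F | F | T | T
F | F | F | F | F | F
The formula is true on 12 of the 32 rows.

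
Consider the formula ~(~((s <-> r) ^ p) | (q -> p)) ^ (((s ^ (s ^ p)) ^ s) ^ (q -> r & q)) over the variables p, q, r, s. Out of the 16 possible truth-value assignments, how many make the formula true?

10

  p      q      r      s    |  (s <-> r)  ((s <-> r) ^ p)  ~((s <-> r) ^ p)  (q -> p)  (s ^ p)  (s ^ (s ^ p))  ((s ^ (s ^ p)) ^ s)  (r & q)  (q -> (r & q))    φ  
 True   True   True   True  |     True         False             True          True     False        True             False           True        True        True
 True   True   True  False  |    False          True            False          True      True        True              True           True        True       False
 True   True  False   True  |    False          True            False          True     False        True             False          False       False       False
 True   True  False  False  |     True         False             True          True      True        True              True          False       False        True
 True  False   True   True  |     True         False             True          True     False        True             False          False        True        True
 True  False   True  False  |    False          True            False          True      True        True              True          False        True       False
 True  False  False   True  |    False          True            False          True     False        True             False          False        True        True
 True  False  False  False  |     True         False             True          True      True        True              True          False        True       False
False   True   True   True  |     True          True            False         False      True       False              True           True        True        True
False   True   True  False  |    False         False             True         False     False       False             False           True        True        True
False   True  False   True  |    False         False             True         False      True       False              True          False       False        True
False   True  False  False  |     True          True            False         False     False       False             False          False       False        True
False  False   True   True  |     True          True            False          True      True       False              True          False        True       False
False  False   True  False  |    False         False             True          True     False       False             False          False        True        True
False  False  False   True  |    False         False             True          True      True       False              True          False        True       False
False  False  False  False  |     True          True            False          True     False       False             False          False        True        True
The formula is true on 10 of the 16 rows.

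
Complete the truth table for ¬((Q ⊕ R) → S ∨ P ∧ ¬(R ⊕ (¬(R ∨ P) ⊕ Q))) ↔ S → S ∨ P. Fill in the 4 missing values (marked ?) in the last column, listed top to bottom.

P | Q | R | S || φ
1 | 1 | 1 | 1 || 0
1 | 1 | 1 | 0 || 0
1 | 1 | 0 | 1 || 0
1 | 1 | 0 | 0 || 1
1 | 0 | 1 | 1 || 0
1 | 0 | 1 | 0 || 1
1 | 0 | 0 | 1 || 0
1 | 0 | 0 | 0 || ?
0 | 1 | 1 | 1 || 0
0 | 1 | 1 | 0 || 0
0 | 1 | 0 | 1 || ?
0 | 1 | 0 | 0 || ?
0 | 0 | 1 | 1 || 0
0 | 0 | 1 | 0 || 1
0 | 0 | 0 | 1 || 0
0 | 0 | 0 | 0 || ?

0, 0, 1, 0

Row P=1, Q=0, R=0, S=0: ¬((Q ⊕ R) → S ∨ P ∧ ¬(R ⊕ (¬(R ∨ P) ⊕ Q))) = 0, (S → S ∨ P) = 1, so the formula = 0.
Row P=0, Q=1, R=0, S=1: ¬((Q ⊕ R) → S ∨ P ∧ ¬(R ⊕ (¬(R ∨ P) ⊕ Q))) = 0, (S → S ∨ P) = 1, so the formula = 0.
Row P=0, Q=1, R=0, S=0: ¬((Q ⊕ R) → S ∨ P ∧ ¬(R ⊕ (¬(R ∨ P) ⊕ Q))) = 1, (S → S ∨ P) = 1, so the formula = 1.
Row P=0, Q=0, R=0, S=0: ¬((Q ⊕ R) → S ∨ P ∧ ¬(R ⊕ (¬(R ∨ P) ⊕ Q))) = 0, (S → S ∨ P) = 1, so the formula = 0.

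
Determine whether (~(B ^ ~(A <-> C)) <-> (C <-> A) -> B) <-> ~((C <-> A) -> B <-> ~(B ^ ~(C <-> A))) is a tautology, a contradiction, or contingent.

contradiction

A  B  C  |  (A <-> C)  ~(A <-> C)  (B ^ ~(A <-> C))  ~(B ^ ~(A <-> C))  (C <-> A)  ((C <-> A) -> B)  ~(C <-> A)  (B ^ ~(C <-> A))  ~(B ^ ~(C <-> A))  φ
T  T  T  |      T          F              T                  F              T             T              F              T                  F          F
T  T  F  |      F          T              F                  T              F             T              T              F                  T          F
T  F  T  |      T          F              F                  T              T             F              F              F                  T          F
T  F  F  |      F          T              T                  F              F             T              T              T                  F          F
F  T  T  |      F          T              F                  T              F             T              T              F                  T          F
F  T  F  |      T          F              T                  F              T             T              F              T                  F          F
F  F  T  |      F          T              T                  F              F             T              T              T                  F          F
F  F  F  |      T          F              F                  T              T             F              F              F                  T          F
Every row is F, so the formula is a contradiction.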